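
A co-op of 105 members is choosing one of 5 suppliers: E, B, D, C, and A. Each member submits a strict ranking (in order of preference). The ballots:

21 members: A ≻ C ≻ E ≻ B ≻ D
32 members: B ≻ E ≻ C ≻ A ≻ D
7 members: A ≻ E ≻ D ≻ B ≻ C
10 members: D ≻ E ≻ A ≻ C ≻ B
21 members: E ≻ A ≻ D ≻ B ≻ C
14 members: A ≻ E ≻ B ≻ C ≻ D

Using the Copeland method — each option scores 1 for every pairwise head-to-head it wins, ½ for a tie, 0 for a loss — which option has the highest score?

E

E: beats B, D, C, and A → score 4.
B: beats D and C; loses to E and A → score 2.
D: loses to E, B, C, and A → score 0.
C: beats D; loses to E, B, and A → score 1.
A: beats B, D, and C; loses to E → score 3.
E has the best pairwise record.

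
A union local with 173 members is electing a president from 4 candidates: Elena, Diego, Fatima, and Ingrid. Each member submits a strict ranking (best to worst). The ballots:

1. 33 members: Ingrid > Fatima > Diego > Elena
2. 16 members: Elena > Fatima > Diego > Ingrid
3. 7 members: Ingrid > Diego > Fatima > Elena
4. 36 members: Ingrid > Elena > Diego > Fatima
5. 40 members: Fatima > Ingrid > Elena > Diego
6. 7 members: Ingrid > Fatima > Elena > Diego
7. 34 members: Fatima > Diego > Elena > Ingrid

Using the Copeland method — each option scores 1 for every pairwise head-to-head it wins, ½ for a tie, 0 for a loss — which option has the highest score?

Elena: beats Diego; loses to Fatima and Ingrid → score 1.
Diego: loses to Elena, Fatima, and Ingrid → score 0.
Fatima: beats Elena, Diego, and Ingrid → score 3.
Ingrid: beats Elena and Diego; loses to Fatima → score 2.
Fatima has the best pairwise record.

Fatima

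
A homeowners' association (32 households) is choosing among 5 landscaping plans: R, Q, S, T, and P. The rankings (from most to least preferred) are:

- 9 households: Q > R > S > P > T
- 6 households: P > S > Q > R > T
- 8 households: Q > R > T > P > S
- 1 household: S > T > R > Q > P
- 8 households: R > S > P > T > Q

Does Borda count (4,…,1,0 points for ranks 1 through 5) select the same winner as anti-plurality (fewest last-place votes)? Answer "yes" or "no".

Borda — scores: R 91, Q 81, S 64, T 27, P 57. Winner: R.
Anti-plurality — last-place votes: R 0, Q 8, S 8, T 15, P 1. Winner: R.
The two methods agree.

yes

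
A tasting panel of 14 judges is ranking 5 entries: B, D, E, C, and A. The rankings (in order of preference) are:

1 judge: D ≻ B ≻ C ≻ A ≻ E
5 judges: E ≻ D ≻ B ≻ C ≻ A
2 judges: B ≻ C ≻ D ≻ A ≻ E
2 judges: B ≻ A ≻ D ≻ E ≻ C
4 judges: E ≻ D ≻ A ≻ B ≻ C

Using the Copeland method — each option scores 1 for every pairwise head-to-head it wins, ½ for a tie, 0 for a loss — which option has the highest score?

B: beats C and A; loses to D and E → score 2.
D: beats B, C, and A; loses to E → score 3.
E: beats B, D, C, and A → score 4.
C: beats A; loses to B, D, and E → score 1.
A: loses to B, D, E, and C → score 0.
E has the best pairwise record.

E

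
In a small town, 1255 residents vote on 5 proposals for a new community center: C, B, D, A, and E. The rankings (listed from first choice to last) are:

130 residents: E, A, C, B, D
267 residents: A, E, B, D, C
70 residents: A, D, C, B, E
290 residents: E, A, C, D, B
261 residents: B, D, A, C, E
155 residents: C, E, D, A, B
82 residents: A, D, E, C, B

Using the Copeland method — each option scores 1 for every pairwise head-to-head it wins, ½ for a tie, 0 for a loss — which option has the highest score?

C: beats B; loses to D, A, and E → score 1.
B: beats D; loses to C, A, and E → score 1.
D: beats C; loses to B, A, and E → score 1.
A: beats C, B, D, and E → score 4.
E: beats C, B, and D; loses to A → score 3.
A has the best pairwise record.

A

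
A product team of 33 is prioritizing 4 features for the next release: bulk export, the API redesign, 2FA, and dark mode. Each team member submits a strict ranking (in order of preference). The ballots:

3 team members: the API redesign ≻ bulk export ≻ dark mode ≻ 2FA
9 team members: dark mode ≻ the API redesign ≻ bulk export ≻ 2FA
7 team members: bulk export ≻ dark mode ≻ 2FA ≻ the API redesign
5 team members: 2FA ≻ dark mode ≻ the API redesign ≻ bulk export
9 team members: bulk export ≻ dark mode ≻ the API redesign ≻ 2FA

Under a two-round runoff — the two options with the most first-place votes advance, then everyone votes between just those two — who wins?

Round 1 first-place votes: bulk export 16, the API redesign 3, 2FA 5, dark mode 9.
bulk export and dark mode advance.
Runoff: bulk export is preferred to dark mode by 19 voters; dark mode by 14.
bulk export wins the runoff.

bulk export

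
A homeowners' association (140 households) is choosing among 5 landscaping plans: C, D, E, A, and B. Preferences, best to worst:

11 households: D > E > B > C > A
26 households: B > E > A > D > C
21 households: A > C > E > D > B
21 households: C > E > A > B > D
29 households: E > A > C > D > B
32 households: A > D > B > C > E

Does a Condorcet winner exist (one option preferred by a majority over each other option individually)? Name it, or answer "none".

Checking pairwise contests:
A beats C 108–32.
C beats D 71–69.
C beats E 74–66.
E beats A 87–53.
C beats B 71–69.
Every option loses at least one head-to-head, so there is no Condorcet winner.

none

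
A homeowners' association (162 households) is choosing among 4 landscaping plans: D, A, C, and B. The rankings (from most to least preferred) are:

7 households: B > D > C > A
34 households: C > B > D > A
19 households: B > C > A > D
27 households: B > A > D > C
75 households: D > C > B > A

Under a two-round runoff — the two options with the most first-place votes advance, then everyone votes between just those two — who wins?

B

Round 1 first-place votes: D 75, A 0, C 34, B 53.
D and B advance.
Runoff: D is preferred to B by 75 voters; B by 87.
B wins the runoff.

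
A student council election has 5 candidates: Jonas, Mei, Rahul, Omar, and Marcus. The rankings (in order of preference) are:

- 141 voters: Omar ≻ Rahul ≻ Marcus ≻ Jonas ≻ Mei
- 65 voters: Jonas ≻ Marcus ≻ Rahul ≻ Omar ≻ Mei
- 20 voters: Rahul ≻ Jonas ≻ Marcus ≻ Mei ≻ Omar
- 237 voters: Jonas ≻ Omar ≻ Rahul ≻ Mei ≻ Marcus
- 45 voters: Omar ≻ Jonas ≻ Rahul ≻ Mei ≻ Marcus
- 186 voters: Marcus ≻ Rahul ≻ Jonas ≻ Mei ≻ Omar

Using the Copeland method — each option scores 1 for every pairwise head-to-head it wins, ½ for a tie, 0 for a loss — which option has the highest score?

Jonas: beats Mei, Omar, and Marcus; ties Rahul → score 3.5.
Mei: loses to Jonas, Rahul, Omar, and Marcus → score 0.
Rahul: beats Mei and Marcus; ties Jonas; loses to Omar → score 2.5.
Omar: beats Mei, Rahul, and Marcus; loses to Jonas → score 3.
Marcus: beats Mei; loses to Jonas, Rahul, and Omar → score 1.
Jonas has the best pairwise record.

Jonas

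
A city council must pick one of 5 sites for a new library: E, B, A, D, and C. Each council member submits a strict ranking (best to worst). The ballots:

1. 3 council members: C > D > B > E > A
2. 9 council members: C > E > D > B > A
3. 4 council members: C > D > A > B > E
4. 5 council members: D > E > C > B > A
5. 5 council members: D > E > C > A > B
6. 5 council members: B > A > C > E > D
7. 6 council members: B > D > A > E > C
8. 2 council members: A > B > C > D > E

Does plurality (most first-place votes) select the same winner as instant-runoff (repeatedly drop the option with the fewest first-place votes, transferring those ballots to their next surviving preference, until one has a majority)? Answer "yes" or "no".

yes

Plurality — first-place votes: E 0, B 11, A 2, D 10, C 16. Winner: C.
Instant-runoff — R1 E 0, B 11, A 2, D 10, C 16 (E out); R2 B 11, A 2, D 10, C 16 (A out); R3 B 13, D 10, C 16 (D out); R4 B 13, C 26 (C winner). Winner: C.
The two methods agree.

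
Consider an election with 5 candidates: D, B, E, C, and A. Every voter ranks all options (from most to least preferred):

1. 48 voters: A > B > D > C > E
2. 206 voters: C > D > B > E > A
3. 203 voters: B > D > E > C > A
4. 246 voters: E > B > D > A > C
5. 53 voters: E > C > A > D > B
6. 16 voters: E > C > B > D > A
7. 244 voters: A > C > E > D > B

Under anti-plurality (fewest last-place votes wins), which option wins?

D

Last-place votes: D 0, B 297, E 48, C 246, A 425.
D is ranked last by the fewest voters, so D wins.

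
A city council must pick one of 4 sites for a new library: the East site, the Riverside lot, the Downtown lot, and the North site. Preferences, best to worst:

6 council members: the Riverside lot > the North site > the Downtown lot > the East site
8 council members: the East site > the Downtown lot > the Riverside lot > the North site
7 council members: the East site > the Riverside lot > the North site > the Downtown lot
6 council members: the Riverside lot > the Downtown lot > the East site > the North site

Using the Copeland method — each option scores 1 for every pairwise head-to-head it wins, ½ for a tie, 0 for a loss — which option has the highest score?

the East site

the East site: beats the Riverside lot, the Downtown lot, and the North site → score 3.
the Riverside lot: beats the Downtown lot and the North site; loses to the East site → score 2.
the Downtown lot: beats the North site; loses to the East site and the Riverside lot → score 1.
the North site: loses to the East site, the Riverside lot, and the Downtown lot → score 0.
the East site has the best pairwise record.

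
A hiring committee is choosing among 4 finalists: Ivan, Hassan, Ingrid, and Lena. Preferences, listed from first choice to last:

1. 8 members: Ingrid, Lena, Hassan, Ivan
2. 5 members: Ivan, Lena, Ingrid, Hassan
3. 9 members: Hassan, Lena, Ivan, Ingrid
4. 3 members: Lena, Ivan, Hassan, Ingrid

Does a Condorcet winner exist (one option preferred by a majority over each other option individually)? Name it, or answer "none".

Lena vs Ivan: 20–5 for Lena.
Lena vs Hassan: 16–9 for Lena.
Lena vs Ingrid: 17–8 for Lena.
Lena beats every other option head-to-head.

Lena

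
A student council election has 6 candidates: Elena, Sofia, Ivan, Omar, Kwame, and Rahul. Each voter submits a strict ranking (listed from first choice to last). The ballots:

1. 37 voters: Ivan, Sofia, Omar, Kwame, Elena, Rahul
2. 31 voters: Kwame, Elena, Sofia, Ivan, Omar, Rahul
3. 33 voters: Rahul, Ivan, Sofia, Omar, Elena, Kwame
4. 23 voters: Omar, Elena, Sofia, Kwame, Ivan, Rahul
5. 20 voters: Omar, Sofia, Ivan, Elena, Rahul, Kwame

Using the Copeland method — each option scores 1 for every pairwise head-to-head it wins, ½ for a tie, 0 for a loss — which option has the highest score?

Sofia

Elena: beats Kwame and Rahul; loses to Sofia, Ivan, and Omar → score 2.
Sofia: beats Elena, Ivan, Omar, Kwame, and Rahul → score 5.
Ivan: beats Elena, Omar, Kwame, and Rahul; loses to Sofia → score 4.
Omar: beats Elena, Kwame, and Rahul; loses to Sofia and Ivan → score 3.
Kwame: beats Rahul; loses to Elena, Sofia, Ivan, and Omar → score 1.
Rahul: loses to Elena, Sofia, Ivan, Omar, and Kwame → score 0.
Sofia has the best pairwise record.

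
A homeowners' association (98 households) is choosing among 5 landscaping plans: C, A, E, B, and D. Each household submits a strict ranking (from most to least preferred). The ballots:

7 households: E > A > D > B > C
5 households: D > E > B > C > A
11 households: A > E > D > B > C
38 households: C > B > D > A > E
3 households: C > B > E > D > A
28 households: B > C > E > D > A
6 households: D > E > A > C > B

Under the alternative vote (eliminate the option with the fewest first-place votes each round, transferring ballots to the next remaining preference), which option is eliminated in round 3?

Round 1: C 41, A 11, E 7, B 28, D 11. Eliminate E.
Round 2: C 41, A 18, B 28, D 11. Eliminate D.
Round 3: C 41, A 24, B 33. Eliminate A.

A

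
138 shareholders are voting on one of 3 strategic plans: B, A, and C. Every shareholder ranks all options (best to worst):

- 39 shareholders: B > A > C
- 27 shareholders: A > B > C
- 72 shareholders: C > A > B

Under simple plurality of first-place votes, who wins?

First-place votes: B 39, A 27, C 72.
C has the most first-place votes.

C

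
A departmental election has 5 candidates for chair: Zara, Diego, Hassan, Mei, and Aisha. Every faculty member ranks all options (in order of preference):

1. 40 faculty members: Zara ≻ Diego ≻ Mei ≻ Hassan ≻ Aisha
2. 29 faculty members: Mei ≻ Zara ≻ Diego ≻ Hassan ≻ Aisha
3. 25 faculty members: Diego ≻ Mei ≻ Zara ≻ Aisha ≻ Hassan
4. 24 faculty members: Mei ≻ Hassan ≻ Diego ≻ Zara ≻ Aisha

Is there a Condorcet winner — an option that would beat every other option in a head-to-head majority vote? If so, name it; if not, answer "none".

Checking pairwise contests:
Mei beats Zara 78–40.
Zara beats Diego 69–49.
Zara beats Hassan 94–24.
Diego beats Mei 65–53.
Zara beats Aisha 118–0.
Every option loses at least one head-to-head, so there is no Condorcet winner.

none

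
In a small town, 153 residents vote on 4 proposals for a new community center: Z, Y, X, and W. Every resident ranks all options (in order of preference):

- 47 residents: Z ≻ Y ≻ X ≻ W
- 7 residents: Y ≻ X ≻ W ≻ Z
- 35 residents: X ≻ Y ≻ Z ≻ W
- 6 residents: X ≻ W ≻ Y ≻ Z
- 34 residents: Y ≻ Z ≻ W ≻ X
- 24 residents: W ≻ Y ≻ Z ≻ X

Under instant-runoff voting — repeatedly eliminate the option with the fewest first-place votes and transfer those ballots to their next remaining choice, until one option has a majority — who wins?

Round 1: Z 47, Y 41, X 41, W 24. Eliminate W.
Round 2: Z 47, Y 65, X 41. Eliminate X.
Round 3: Z 47, Y 106. Y has a majority.

Y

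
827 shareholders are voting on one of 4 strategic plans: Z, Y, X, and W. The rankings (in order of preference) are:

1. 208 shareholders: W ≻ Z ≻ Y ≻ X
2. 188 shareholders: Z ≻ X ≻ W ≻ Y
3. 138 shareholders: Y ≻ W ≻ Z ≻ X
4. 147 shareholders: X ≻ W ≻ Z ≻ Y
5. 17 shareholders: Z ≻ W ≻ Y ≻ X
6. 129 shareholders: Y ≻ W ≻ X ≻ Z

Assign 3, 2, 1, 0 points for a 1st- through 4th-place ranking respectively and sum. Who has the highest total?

W

Z: 208·2 + 188·3 + 138·1 + 147·1 + 17·3 + 129·0 = 1316
Y: 208·1 + 188·0 + 138·3 + 147·0 + 17·1 + 129·3 = 1026
X: 208·0 + 188·2 + 138·0 + 147·3 + 17·0 + 129·1 = 946
W: 208·3 + 188·1 + 138·2 + 147·2 + 17·2 + 129·2 = 1674
W has the highest Borda score (1674).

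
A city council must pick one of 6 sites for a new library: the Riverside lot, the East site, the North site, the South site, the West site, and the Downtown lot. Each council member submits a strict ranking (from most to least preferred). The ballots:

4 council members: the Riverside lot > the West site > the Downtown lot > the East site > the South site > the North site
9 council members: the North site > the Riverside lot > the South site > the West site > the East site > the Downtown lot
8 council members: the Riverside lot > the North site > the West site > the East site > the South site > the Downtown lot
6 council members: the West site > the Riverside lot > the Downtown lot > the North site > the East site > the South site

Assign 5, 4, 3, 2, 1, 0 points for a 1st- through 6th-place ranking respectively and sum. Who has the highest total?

the Riverside lot

the Riverside lot: 4·5 + 9·4 + 8·5 + 6·4 = 120
the East site: 4·2 + 9·1 + 8·2 + 6·1 = 39
the North site: 4·0 + 9·5 + 8·4 + 6·2 = 89
the South site: 4·1 + 9·3 + 8·1 + 6·0 = 39
the West site: 4·4 + 9·2 + 8·3 + 6·5 = 88
the Downtown lot: 4·3 + 9·0 + 8·0 + 6·3 = 30
the Riverside lot has the highest Borda score (120).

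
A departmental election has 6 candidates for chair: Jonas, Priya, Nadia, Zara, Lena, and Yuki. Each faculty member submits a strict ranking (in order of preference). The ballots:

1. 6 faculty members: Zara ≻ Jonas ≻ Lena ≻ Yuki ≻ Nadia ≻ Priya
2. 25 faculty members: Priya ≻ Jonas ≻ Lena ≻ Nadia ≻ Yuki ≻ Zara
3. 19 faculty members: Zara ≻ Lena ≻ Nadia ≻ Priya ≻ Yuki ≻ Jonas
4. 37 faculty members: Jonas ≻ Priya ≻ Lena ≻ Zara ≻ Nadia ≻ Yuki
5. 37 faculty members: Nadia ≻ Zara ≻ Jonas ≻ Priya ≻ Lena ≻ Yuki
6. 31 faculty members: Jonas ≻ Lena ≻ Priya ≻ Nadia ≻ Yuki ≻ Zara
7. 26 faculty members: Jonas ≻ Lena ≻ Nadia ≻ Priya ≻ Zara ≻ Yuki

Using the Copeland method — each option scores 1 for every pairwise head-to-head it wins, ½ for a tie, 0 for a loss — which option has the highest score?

Jonas

Jonas: beats Priya, Nadia, Zara, Lena, and Yuki → score 5.
Priya: beats Nadia, Zara, Lena, and Yuki; loses to Jonas → score 4.
Nadia: beats Zara and Yuki; loses to Jonas, Priya, and Lena → score 2.
Zara: beats Yuki; loses to Jonas, Priya, Nadia, and Lena → score 1.
Lena: beats Nadia, Zara, and Yuki; loses to Jonas and Priya → score 3.
Yuki: loses to Jonas, Priya, Nadia, Zara, and Lena → score 0.
Jonas has the best pairwise record.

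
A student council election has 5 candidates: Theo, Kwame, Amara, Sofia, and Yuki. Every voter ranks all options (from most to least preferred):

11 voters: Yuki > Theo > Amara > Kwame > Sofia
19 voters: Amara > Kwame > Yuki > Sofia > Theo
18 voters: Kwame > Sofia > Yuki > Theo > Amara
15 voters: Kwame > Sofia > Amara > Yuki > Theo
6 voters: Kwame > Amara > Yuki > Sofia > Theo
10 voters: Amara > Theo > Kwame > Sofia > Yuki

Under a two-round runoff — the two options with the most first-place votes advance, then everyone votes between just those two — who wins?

Amara

Round 1 first-place votes: Theo 0, Kwame 39, Amara 29, Sofia 0, Yuki 11.
Kwame and Amara advance.
Runoff: Kwame is preferred to Amara by 39 voters; Amara by 40.
Amara wins the runoff.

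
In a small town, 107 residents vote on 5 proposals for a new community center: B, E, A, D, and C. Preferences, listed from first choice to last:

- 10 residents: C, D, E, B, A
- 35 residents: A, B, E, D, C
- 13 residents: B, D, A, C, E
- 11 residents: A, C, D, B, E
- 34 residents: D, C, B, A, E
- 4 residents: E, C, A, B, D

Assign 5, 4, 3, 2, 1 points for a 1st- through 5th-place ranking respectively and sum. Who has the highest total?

B: 10·2 + 35·4 + 13·5 + 11·2 + 34·3 + 4·2 = 357
E: 10·3 + 35·3 + 13·1 + 11·1 + 34·1 + 4·5 = 213
A: 10·1 + 35·5 + 13·3 + 11·5 + 34·2 + 4·3 = 359
D: 10·4 + 35·2 + 13·4 + 11·3 + 34·5 + 4·1 = 369
C: 10·5 + 35·1 + 13·2 + 11·4 + 34·4 + 4·4 = 307
D has the highest Borda score (369).

D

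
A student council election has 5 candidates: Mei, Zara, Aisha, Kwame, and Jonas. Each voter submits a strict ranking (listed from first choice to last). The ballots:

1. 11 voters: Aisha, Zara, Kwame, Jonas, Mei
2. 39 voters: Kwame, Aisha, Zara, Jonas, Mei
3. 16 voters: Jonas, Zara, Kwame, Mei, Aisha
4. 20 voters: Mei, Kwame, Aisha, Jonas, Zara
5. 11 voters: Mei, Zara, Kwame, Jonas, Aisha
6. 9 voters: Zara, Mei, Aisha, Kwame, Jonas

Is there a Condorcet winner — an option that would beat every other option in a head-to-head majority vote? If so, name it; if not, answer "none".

Kwame

Kwame vs Mei: 66–40 for Kwame.
Kwame vs Zara: 59–47 for Kwame.
Kwame vs Aisha: 86–20 for Kwame.
Kwame vs Jonas: 90–16 for Kwame.
Kwame beats every other option head-to-head.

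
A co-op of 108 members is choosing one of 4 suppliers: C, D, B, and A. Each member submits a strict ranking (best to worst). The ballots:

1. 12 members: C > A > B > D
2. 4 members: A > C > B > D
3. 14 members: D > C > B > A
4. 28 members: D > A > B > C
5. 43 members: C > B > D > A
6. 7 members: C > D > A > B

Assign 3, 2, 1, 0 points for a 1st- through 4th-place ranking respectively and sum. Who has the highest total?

C: 12·3 + 4·2 + 14·2 + 28·0 + 43·3 + 7·3 = 222
D: 12·0 + 4·0 + 14·3 + 28·3 + 43·1 + 7·2 = 183
B: 12·1 + 4·1 + 14·1 + 28·1 + 43·2 + 7·0 = 144
A: 12·2 + 4·3 + 14·0 + 28·2 + 43·0 + 7·1 = 99
C has the highest Borda score (222).

C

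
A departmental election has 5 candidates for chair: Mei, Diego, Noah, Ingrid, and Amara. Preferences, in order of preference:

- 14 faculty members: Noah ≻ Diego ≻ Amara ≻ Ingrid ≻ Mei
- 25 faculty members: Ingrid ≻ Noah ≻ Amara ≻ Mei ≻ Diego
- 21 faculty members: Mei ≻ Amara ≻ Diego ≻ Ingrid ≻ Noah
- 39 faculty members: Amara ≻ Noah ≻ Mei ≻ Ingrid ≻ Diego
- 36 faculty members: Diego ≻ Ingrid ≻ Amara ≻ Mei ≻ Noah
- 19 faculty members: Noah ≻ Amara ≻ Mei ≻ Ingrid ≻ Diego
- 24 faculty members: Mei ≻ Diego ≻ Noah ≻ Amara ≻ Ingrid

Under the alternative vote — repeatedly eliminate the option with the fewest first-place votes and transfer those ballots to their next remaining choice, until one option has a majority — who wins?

Amara

Round 1: Mei 45, Diego 36, Noah 33, Ingrid 25, Amara 39. Eliminate Ingrid.
Round 2: Mei 45, Diego 36, Noah 58, Amara 39. Eliminate Diego.
Round 3: Mei 45, Noah 58, Amara 75. Eliminate Mei.
Round 4: Noah 82, Amara 96. Amara has a majority.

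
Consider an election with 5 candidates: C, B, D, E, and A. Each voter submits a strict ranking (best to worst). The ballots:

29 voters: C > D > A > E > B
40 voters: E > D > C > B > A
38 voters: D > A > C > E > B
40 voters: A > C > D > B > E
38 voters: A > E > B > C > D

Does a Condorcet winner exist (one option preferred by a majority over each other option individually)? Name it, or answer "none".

Checking pairwise contests:
A beats C 116–69.
C beats B 147–38.
C beats D 107–78.
C beats E 107–78.
D beats A 107–78.
Every option loses at least one head-to-head, so there is no Condorcet winner.

none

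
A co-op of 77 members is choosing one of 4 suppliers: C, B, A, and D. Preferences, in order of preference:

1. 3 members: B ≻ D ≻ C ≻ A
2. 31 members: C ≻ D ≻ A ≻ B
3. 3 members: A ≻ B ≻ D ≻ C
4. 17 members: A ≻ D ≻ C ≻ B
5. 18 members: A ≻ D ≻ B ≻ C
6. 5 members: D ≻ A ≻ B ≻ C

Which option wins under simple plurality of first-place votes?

First-place votes: C 31, B 3, A 38, D 5.
A has the most first-place votes.

A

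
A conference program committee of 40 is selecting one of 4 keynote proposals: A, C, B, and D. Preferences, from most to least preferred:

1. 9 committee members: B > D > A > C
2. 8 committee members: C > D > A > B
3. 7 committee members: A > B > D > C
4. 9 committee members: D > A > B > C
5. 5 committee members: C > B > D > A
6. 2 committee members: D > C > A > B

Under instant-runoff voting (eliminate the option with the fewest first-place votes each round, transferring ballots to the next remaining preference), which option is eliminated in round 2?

Round 1: A 7, C 13, B 9, D 11. Eliminate A.
Round 2: C 13, B 16, D 11. Eliminate D.

D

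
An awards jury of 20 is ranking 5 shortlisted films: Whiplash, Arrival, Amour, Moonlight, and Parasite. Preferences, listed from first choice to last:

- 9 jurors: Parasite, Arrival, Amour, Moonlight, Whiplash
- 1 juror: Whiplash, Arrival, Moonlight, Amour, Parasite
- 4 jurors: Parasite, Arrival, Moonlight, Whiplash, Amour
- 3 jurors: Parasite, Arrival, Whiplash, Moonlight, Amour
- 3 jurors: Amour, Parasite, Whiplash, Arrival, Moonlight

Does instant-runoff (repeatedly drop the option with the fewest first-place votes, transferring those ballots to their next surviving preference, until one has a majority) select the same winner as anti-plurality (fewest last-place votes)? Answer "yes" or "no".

no

Instant-runoff — R1 Whiplash 1, Arrival 0, Amour 3, Moonlight 0, Parasite 16 (Parasite winner). Winner: Parasite.
Anti-plurality — last-place votes: Whiplash 9, Arrival 0, Amour 7, Moonlight 3, Parasite 1. Winner: Arrival.
The two methods disagree.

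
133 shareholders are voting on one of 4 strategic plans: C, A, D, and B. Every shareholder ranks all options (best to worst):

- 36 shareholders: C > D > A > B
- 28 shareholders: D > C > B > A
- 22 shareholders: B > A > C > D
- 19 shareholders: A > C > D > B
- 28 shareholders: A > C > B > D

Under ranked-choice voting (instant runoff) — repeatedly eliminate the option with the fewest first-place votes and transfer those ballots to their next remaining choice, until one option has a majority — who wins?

Round 1: C 36, A 47, D 28, B 22. Eliminate B.
Round 2: C 36, A 69, D 28. A has a majority.

A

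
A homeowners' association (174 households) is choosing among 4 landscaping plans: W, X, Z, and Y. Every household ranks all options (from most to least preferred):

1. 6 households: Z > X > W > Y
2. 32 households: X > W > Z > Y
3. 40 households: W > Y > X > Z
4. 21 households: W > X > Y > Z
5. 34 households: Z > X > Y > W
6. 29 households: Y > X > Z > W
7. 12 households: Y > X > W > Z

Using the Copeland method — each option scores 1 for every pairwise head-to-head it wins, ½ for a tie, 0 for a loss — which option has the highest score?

W: beats Z and Y; loses to X → score 2.
X: beats W, Z, and Y → score 3.
Z: loses to W, X, and Y → score 0.
Y: beats Z; loses to W and X → score 1.
X has the best pairwise record.

X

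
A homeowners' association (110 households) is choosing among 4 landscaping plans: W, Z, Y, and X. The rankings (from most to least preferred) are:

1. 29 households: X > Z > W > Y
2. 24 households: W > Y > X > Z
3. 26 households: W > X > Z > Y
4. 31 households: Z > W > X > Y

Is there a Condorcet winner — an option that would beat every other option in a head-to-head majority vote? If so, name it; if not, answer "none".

Checking pairwise contests:
Z beats W 60–50.
X beats Z 79–31.
W beats Y 110–0.
W beats X 81–29.
Every option loses at least one head-to-head, so there is no Condorcet winner.

none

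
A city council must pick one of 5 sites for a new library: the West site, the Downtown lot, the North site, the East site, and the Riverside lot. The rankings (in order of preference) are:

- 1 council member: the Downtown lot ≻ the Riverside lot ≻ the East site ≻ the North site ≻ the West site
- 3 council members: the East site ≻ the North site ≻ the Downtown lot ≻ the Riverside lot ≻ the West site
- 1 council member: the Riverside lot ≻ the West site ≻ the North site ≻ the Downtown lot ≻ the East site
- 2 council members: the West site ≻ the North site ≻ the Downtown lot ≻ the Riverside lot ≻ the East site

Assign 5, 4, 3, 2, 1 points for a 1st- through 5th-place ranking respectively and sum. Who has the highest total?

the North site

the West site: 1·1 + 3·1 + 1·4 + 2·5 = 18
the Downtown lot: 1·5 + 3·3 + 1·2 + 2·3 = 22
the North site: 1·2 + 3·4 + 1·3 + 2·4 = 25
the East site: 1·3 + 3·5 + 1·1 + 2·1 = 21
the Riverside lot: 1·4 + 3·2 + 1·5 + 2·2 = 19
the North site has the highest Borda score (25).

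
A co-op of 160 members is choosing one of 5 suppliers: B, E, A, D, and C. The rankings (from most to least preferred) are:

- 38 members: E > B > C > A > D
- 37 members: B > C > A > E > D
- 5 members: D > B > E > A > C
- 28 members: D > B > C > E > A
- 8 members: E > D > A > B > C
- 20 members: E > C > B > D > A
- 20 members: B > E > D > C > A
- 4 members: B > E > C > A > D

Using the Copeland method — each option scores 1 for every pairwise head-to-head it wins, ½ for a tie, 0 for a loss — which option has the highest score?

B: beats E, A, D, and C → score 4.
E: beats A, D, and C; loses to B → score 3.
A: loses to B, E, D, and C → score 0.
D: beats A; loses to B, E, and C → score 1.
C: beats A and D; loses to B and E → score 2.
B has the best pairwise record.

B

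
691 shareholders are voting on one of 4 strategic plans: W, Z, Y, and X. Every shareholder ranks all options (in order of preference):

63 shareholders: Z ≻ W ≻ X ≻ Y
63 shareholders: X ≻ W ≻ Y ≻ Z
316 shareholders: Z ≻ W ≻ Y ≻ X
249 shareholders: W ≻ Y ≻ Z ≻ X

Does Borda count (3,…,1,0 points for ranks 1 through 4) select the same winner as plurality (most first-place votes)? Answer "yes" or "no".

no

Borda — scores: W 1631, Z 1386, Y 877, X 252. Winner: W.
Plurality — first-place votes: W 249, Z 379, Y 0, X 63. Winner: Z.
The two methods disagree.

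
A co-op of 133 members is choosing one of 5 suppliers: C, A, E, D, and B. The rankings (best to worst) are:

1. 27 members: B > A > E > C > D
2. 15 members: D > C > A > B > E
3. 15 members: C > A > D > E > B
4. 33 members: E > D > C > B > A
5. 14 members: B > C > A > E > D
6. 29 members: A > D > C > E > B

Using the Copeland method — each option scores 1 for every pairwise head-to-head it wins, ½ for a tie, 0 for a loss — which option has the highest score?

C

C: beats A, E, and B; loses to D → score 3.
A: beats E and D; loses to C and B → score 2.
E: beats D and B; loses to C and A → score 2.
D: beats C and B; loses to A and E → score 2.
B: beats A; loses to C, E, and D → score 1.
C has the best pairwise record.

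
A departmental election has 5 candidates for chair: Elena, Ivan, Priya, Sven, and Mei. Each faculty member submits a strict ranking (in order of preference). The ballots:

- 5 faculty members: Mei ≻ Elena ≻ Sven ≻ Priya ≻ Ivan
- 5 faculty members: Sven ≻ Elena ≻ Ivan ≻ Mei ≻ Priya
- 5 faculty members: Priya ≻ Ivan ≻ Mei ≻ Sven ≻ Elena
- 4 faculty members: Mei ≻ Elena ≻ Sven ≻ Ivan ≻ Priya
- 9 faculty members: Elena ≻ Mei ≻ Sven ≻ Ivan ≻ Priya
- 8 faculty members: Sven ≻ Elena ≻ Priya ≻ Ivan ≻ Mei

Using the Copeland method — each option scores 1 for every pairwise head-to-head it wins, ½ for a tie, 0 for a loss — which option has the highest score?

Elena: beats Ivan, Priya, and Mei; ties Sven → score 3.5.
Ivan: ties Priya and Mei; loses to Elena and Sven → score 1.
Priya: ties Ivan; loses to Elena, Sven, and Mei → score 0.5.
Sven: beats Ivan and Priya; ties Elena; loses to Mei → score 2.5.
Mei: beats Priya and Sven; ties Ivan; loses to Elena → score 2.5.
Elena has the best pairwise record.

Elena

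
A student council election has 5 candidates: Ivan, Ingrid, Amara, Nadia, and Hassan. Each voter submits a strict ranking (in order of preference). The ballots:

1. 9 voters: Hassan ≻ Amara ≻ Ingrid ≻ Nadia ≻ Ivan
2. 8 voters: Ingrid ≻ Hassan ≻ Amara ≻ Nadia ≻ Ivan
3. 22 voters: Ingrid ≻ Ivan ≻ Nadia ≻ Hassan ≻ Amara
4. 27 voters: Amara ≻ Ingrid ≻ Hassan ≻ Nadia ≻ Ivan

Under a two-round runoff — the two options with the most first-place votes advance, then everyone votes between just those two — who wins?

Amara

Round 1 first-place votes: Ivan 0, Ingrid 30, Amara 27, Nadia 0, Hassan 9.
Ingrid and Amara advance.
Runoff: Ingrid is preferred to Amara by 30 voters; Amara by 36.
Amara wins the runoff.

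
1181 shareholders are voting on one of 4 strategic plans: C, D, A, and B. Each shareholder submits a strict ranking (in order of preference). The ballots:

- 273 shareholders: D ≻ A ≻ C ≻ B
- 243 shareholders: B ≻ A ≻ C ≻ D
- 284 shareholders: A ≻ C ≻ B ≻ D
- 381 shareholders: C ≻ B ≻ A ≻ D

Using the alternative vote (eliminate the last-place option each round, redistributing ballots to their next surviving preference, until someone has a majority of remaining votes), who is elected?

Round 1: C 381, D 273, A 284, B 243. Eliminate B.
Round 2: C 381, D 273, A 527. Eliminate D.
Round 3: C 381, A 800. A has a majority.

A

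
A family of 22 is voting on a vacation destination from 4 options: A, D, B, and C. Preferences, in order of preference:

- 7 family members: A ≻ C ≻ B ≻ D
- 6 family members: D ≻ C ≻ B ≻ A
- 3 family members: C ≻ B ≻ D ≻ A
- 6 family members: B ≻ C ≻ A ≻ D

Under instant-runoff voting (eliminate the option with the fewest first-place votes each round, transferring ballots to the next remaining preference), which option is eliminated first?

Round 1: A 7, D 6, B 6, C 3. Eliminate C.

C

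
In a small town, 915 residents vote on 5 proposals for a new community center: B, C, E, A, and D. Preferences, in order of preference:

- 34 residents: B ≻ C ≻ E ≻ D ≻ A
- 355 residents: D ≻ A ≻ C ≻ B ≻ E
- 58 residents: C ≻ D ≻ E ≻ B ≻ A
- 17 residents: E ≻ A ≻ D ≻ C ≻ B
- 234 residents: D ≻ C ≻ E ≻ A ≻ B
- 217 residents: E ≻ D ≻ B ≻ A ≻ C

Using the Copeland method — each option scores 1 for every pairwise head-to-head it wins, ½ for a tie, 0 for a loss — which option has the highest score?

B: loses to C, E, A, and D → score 0.
C: beats B and E; loses to A and D → score 2.
E: beats B and A; loses to C and D → score 2.
A: beats B and C; loses to E and D → score 2.
D: beats B, C, E, and A → score 4.
D has the best pairwise record.

D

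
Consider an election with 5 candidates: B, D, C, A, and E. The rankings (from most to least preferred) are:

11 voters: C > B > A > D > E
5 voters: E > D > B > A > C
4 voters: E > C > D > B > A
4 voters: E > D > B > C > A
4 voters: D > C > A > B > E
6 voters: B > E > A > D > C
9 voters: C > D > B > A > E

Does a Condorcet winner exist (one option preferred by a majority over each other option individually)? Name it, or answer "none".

C vs B: 28–15 for C.
C vs D: 24–19 for C.
C vs A: 32–11 for C.
C vs E: 24–19 for C.
C beats every other option head-to-head.

C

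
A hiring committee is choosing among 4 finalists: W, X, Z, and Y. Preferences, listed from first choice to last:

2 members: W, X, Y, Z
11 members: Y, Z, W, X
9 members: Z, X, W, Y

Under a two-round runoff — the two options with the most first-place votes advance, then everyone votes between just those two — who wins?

Y

Round 1 first-place votes: W 2, X 0, Z 9, Y 11.
Y and Z advance.
Runoff: Y is preferred to Z by 13 voters; Z by 9.
Y wins the runoff.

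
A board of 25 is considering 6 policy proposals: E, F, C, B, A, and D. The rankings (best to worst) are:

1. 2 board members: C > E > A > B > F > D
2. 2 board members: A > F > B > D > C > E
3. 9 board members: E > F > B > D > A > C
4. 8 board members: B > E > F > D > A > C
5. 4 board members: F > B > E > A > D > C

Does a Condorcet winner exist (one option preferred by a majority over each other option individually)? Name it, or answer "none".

none

Checking pairwise contests:
B beats E 14–11.
E beats F 19–6.
E beats C 21–4.
F beats B 15–10.
E beats A 23–2.
E beats D 23–2.
Every option loses at least one head-to-head, so there is no Condorcet winner.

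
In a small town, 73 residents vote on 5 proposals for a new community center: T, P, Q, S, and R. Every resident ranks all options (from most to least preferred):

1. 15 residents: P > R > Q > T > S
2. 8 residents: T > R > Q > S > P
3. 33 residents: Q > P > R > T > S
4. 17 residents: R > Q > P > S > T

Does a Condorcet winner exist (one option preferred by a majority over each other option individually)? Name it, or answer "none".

none

Checking pairwise contests:
P beats T 65–8.
Q beats P 58–15.
R beats Q 40–33.
T beats S 56–17.
P beats R 48–25.
Every option loses at least one head-to-head, so there is no Condorcet winner.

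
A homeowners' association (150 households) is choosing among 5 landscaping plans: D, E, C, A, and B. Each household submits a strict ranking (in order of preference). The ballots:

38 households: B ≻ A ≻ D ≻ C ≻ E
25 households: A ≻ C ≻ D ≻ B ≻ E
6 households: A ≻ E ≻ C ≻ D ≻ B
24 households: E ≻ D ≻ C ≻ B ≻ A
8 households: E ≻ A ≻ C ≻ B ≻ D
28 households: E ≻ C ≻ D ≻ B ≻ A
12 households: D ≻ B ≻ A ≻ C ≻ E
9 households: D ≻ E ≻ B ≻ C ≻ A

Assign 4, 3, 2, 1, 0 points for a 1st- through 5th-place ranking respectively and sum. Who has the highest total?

D: 38·2 + 25·2 + 6·1 + 24·3 + 8·0 + 28·2 + 12·4 + 9·4 = 344
E: 38·0 + 25·0 + 6·3 + 24·4 + 8·4 + 28·4 + 12·0 + 9·3 = 285
C: 38·1 + 25·3 + 6·2 + 24·2 + 8·2 + 28·3 + 12·1 + 9·1 = 294
A: 38·3 + 25·4 + 6·4 + 24·0 + 8·3 + 28·0 + 12·2 + 9·0 = 286
B: 38·4 + 25·1 + 6·0 + 24·1 + 8·1 + 28·1 + 12·3 + 9·2 = 291
D has the highest Borda score (344).

D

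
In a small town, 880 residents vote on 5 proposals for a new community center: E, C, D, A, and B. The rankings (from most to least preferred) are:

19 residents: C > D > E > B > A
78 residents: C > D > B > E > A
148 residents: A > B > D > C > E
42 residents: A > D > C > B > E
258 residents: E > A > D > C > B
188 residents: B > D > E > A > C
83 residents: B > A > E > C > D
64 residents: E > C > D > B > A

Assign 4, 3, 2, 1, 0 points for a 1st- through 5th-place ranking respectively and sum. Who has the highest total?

E: 19·2 + 78·1 + 148·0 + 42·0 + 258·4 + 188·2 + 83·2 + 64·4 = 1946
C: 19·4 + 78·4 + 148·1 + 42·2 + 258·1 + 188·0 + 83·1 + 64·3 = 1153
D: 19·3 + 78·3 + 148·2 + 42·3 + 258·2 + 188·3 + 83·0 + 64·2 = 1921
A: 19·0 + 78·0 + 148·4 + 42·4 + 258·3 + 188·1 + 83·3 + 64·0 = 1971
B: 19·1 + 78·2 + 148·3 + 42·1 + 258·0 + 188·4 + 83·4 + 64·1 = 1809
A has the highest Borda score (1971).

A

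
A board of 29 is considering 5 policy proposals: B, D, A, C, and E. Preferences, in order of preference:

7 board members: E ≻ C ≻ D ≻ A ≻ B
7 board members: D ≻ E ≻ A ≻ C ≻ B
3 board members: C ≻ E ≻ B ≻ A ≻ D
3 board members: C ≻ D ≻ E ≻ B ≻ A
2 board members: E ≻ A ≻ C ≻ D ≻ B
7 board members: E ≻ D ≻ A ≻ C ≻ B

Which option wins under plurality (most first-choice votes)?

First-place votes: B 0, D 7, A 0, C 6, E 16.
E has the most first-place votes.

E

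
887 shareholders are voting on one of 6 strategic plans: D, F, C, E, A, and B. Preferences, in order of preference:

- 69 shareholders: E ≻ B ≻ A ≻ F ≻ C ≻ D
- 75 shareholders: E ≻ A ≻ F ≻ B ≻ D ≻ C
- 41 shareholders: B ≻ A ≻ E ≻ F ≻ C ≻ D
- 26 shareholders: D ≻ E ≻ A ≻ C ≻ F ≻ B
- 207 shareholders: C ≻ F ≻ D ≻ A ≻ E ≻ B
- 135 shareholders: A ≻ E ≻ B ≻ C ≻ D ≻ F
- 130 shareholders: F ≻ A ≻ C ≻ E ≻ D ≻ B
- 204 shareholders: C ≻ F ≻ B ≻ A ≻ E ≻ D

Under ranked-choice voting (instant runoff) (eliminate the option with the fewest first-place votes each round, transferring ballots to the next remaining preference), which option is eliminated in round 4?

E

Round 1: D 26, F 130, C 411, E 144, A 135, B 41. Eliminate D.
Round 2: F 130, C 411, E 170, A 135, B 41. Eliminate B.
Round 3: F 130, C 411, E 170, A 176. Eliminate F.
Round 4: C 411, E 170, A 306. Eliminate E.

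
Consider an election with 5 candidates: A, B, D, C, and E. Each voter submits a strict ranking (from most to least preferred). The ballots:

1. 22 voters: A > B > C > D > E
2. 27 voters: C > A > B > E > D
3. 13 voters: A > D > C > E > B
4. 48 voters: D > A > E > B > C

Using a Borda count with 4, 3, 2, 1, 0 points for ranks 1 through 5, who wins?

A: 22·4 + 27·3 + 13·4 + 48·3 = 365
B: 22·3 + 27·2 + 13·0 + 48·1 = 168
D: 22·1 + 27·0 + 13·3 + 48·4 = 253
C: 22·2 + 27·4 + 13·2 + 48·0 = 178
E: 22·0 + 27·1 + 13·1 + 48·2 = 136
A has the highest Borda score (365).

A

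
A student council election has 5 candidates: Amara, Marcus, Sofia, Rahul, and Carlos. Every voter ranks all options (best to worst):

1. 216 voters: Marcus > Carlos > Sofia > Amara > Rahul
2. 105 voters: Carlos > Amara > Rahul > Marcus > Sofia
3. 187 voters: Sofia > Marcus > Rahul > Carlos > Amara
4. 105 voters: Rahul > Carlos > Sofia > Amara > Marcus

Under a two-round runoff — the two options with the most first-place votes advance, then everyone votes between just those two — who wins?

Round 1 first-place votes: Amara 0, Marcus 216, Sofia 187, Rahul 105, Carlos 105.
Marcus and Sofia advance.
Runoff: Marcus is preferred to Sofia by 321 voters; Sofia by 292.
Marcus wins the runoff.

Marcus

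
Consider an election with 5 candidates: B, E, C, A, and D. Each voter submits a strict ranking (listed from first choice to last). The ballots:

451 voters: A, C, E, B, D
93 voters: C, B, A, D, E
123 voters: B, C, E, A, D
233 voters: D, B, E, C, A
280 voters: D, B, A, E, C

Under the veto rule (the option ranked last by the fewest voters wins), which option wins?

B

Last-place votes: B 0, E 93, C 280, A 233, D 574.
B is ranked last by the fewest voters, so B wins.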